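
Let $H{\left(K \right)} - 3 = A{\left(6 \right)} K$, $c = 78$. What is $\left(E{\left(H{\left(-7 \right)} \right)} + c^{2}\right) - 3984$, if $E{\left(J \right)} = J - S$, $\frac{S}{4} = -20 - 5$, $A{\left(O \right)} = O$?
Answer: $2161$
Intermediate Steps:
$H{\left(K \right)} = 3 + 6 K$
$S = -100$ ($S = 4 \left(-20 - 5\right) = 4 \left(-25\right) = -100$)
$E{\left(J \right)} = 100 + J$ ($E{\left(J \right)} = J - -100 = J + 100 = 100 + J$)
$\left(E{\left(H{\left(-7 \right)} \right)} + c^{2}\right) - 3984 = \left(\left(100 + \left(3 + 6 \left(-7\right)\right)\right) + 78^{2}\right) - 3984 = \left(\left(100 + \left(3 - 42\right)\right) + 6084\right) - 3984 = \left(\left(100 - 39\right) + 6084\right) - 3984 = \left(61 + 6084\right) - 3984 = 6145 - 3984 = 2161$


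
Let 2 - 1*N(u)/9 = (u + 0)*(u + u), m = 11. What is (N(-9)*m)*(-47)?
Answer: 744480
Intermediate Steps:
N(u) = 18 - 18*u**2 (N(u) = 18 - 9*(u + 0)*(u + u) = 18 - 9*u*2*u = 18 - 18*u**2)
(N(-9)*m)*(-47) = ((18 - 18*(-9)**2)*11)*(-47) = ((18 - 18*81)*11)*(-47) = ((18 - 1458)*11)*(-47) = -1440*11*(-47) = -15840*(-47) = 744480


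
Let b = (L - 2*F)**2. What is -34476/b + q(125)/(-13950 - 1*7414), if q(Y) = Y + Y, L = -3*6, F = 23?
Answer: -46098079/5469184 ≈ -8.4287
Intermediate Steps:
L = -18
b = 4096 (b = (-18 - 2*23)**2 = (-18 - 46)**2 = (-64)**2 = 4096)
q(Y) = 2*Y
-34476/b + q(125)/(-13950 - 1*7414) = -34476/4096 + (2*125)/(-13950 - 1*7414) = -34476*1/4096 + 250/(-13950 - 7414) = -8619/1024 + 250/(-21364) = -8619/1024 + 250*(-1/21364) = -8619/1024 - 125/10682 = -46098079/5469184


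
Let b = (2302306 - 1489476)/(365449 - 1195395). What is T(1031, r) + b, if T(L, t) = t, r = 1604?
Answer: 665210277/414973 ≈ 1603.0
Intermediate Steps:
b = -406415/414973 (b = 812830/(-829946) = 812830*(-1/829946) = -406415/414973 ≈ -0.97938)
T(1031, r) + b = 1604 - 406415/414973 = 665210277/414973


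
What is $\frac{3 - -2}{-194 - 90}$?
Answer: $- \frac{5}{284} \approx -0.017606$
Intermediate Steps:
$\frac{3 - -2}{-194 - 90} = \frac{3 + 2}{-284} = \left(- \frac{1}{284}\right) 5 = - \frac{5}{284}$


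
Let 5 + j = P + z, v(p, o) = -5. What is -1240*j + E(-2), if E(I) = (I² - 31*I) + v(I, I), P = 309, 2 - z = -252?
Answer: -691859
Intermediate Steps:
z = 254 (z = 2 - 1*(-252) = 2 + 252 = 254)
j = 558 (j = -5 + (309 + 254) = -5 + 563 = 558)
E(I) = -5 + I² - 31*I (E(I) = (I² - 31*I) - 5 = -5 + I² - 31*I)
-1240*j + E(-2) = -1240*558 + (-5 + (-2)² - 31*(-2)) = -691920 + (-5 + 4 + 62) = -691920 + 61 = -691859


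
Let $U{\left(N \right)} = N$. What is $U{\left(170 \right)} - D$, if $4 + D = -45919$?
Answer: $46093$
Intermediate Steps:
$D = -45923$ ($D = -4 - 45919 = -45923$)
$U{\left(170 \right)} - D = 170 - -45923 = 170 + 45923 = 46093$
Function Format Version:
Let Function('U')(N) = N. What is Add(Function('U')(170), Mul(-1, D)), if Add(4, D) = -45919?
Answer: 46093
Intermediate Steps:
D = -45923 (D = Add(-4, -45919) = -45923)
Add(Function('U')(170), Mul(-1, D)) = Add(170, Mul(-1, -45923)) = Add(170, 45923) = 46093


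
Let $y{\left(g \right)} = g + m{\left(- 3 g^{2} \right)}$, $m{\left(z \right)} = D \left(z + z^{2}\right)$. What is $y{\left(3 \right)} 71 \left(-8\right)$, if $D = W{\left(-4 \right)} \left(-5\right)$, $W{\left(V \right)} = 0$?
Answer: $-1704$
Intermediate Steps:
$D = 0$ ($D = 0 \left(-5\right) = 0$)
$m{\left(z \right)} = 0$ ($m{\left(z \right)} = 0 \left(z + z^{2}\right) = 0$)
$y{\left(g \right)} = g$ ($y{\left(g \right)} = g + 0 = g$)
$y{\left(3 \right)} 71 \left(-8\right) = 3 \cdot 71 \left(-8\right) = 3 \left(-568\right) = -1704$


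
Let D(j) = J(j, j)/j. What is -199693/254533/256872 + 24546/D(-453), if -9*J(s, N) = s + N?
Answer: -7221943842714325/65382400776 ≈ -1.1046e+5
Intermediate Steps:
J(s, N) = -N/9 - s/9 (J(s, N) = -(s + N)/9 = -(N + s)/9 = -N/9 - s/9)
D(j) = -2/9 (D(j) = (-j/9 - j/9)/j = (-2*j/9)/j = -2/9)
-199693/254533/256872 + 24546/D(-453) = -199693/254533/256872 + 24546/(-2/9) = -199693*1/254533*(1/256872) + 24546*(-9/2) = -199693/254533*1/256872 - 110457 = -199693/65382400776 - 110457 = -7221943842714325/65382400776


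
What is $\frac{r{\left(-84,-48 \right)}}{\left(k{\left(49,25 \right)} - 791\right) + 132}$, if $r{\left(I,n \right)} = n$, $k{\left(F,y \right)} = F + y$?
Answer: $\frac{16}{195} \approx 0.082051$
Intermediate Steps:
$\frac{r{\left(-84,-48 \right)}}{\left(k{\left(49,25 \right)} - 791\right) + 132} = - \frac{48}{\left(\left(49 + 25\right) - 791\right) + 132} = - \frac{48}{\left(74 - 791\right) + 132} = - \frac{48}{-717 + 132} = - \frac{48}{-585} = \left(-48\right) \left(- \frac{1}{585}\right) = \frac{16}{195}$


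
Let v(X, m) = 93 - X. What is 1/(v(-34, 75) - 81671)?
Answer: -1/81544 ≈ -1.2263e-5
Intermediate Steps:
1/(v(-34, 75) - 81671) = 1/((93 - 1*(-34)) - 81671) = 1/((93 + 34) - 81671) = 1/(127 - 81671) = 1/(-81544) = -1/81544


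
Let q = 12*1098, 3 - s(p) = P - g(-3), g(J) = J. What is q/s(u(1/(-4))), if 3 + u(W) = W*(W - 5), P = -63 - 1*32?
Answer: 13176/95 ≈ 138.69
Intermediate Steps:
P = -95 (P = -63 - 32 = -95)
u(W) = -3 + W*(-5 + W) (u(W) = -3 + W*(W - 5) = -3 + W*(-5 + W))
s(p) = 95 (s(p) = 3 - (-95 - 1*(-3)) = 3 - (-95 + 3) = 3 - 1*(-92) = 3 + 92 = 95)
q = 13176
q/s(u(1/(-4))) = 13176/95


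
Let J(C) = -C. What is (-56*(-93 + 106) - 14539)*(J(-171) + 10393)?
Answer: -161280588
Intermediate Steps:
(-56*(-93 + 106) - 14539)*(J(-171) + 10393) = (-56*(-93 + 106) - 14539)*(-1*(-171) + 10393) = (-56*13 - 14539)*(171 + 10393) = (-728 - 14539)*10564 = -15267*10564 = -161280588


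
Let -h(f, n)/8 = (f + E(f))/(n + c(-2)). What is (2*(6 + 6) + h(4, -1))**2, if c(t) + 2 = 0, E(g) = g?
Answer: 18496/9 ≈ 2055.1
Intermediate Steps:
c(t) = -2 (c(t) = -2 + 0 = -2)
h(f, n) = -16*f/(-2 + n) (h(f, n) = -8*(f + f)/(n - 2) = -8*2*f/(-2 + n) = -16*f/(-2 + n))
(2*(6 + 6) + h(4, -1))**2 = (2*(6 + 6) - 16*4/(-2 - 1))**2 = (2*12 - 16*4/(-3))**2 = (24 - 16*4*(-1/3))**2 = (24 + 64/3)**2 = (136/3)**2 = 18496/9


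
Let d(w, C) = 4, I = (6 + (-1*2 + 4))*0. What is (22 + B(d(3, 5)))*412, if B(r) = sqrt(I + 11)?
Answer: 9064 + 412*sqrt(11) ≈ 10430.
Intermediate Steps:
I = 0 (I = (6 + (-2 + 4))*0 = (6 + 2)*0 = 8*0 = 0)
B(r) = sqrt(11) (B(r) = sqrt(0 + 11) = sqrt(11))
(22 + B(d(3, 5)))*412 = (22 + sqrt(11))*412 = 9064 + 412*sqrt(11)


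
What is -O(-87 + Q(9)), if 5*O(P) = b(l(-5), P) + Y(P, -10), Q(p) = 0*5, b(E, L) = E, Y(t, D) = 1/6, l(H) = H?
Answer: 29/30 ≈ 0.96667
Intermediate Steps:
Y(t, D) = ⅙
Q(p) = 0
O(P) = -29/30 (O(P) = (-5 + ⅙)/5 = (⅕)*(-29/6) = -29/30)
-O(-87 + Q(9)) = -1*(-29/30) = 29/30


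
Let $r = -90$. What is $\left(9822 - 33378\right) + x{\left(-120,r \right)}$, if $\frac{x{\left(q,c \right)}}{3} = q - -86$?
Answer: $-23658$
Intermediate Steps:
$x{\left(q,c \right)} = 258 + 3 q$ ($x{\left(q,c \right)} = 3 \left(q - -86\right) = 3 \left(q + 86\right) = 3 \left(86 + q\right) = 258 + 3 q$)
$\left(9822 - 33378\right) + x{\left(-120,r \right)} = \left(9822 - 33378\right) + \left(258 + 3 \left(-120\right)\right) = -23556 + \left(258 - 360\right) = -23556 - 102 = -23658$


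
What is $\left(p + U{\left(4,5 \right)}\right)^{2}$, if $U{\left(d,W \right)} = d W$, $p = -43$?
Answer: $529$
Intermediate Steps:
$U{\left(d,W \right)} = W d$
$\left(p + U{\left(4,5 \right)}\right)^{2} = \left(-43 + 5 \cdot 4\right)^{2} = \left(-43 + 20\right)^{2} = \left(-23\right)^{2} = 529$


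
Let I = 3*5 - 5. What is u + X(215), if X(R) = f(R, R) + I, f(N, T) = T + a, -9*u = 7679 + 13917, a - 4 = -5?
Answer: -19580/9 ≈ -2175.6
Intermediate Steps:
a = -1 (a = 4 - 5 = -1)
u = -21596/9 (u = -(7679 + 13917)/9 = -⅑*21596 = -21596/9 ≈ -2399.6)
I = 10 (I = 15 - 5 = 10)
f(N, T) = -1 + T (f(N, T) = T - 1 = -1 + T)
X(R) = 9 + R (X(R) = (-1 + R) + 10 = 9 + R)
u + X(215) = -21596/9 + (9 + 215) = -21596/9 + 224 = -19580/9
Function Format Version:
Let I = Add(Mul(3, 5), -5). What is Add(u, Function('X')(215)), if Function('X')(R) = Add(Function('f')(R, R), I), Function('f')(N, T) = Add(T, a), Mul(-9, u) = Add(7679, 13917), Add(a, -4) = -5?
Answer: Rational(-19580, 9) ≈ -2175.6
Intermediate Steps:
a = -1 (a = Add(4, -5) = -1)
u = Rational(-21596, 9) (u = Mul(Rational(-1, 9), Add(7679, 13917)) = Mul(Rational(-1, 9), 21596) = Rational(-21596, 9) ≈ -2399.6)
I = 10 (I = Add(15, -5) = 10)
Function('f')(N, T) = Add(-1, T) (Function('f')(N, T) = Add(T, -1) = Add(-1, T))
Function('X')(R) = Add(9, R) (Function('X')(R) = Add(Add(-1, R), 10) = Add(9, R))
Add(u, Function('X')(215)) = Add(Rational(-21596, 9), Add(9, 215)) = Add(Rational(-21596, 9), 224) = Rational(-19580, 9)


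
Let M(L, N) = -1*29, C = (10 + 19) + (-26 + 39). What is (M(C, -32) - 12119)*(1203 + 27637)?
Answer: -350348320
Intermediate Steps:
C = 42 (C = 29 + 13 = 42)
M(L, N) = -29
(M(C, -32) - 12119)*(1203 + 27637) = (-29 - 12119)*(1203 + 27637) = -12148*28840 = -350348320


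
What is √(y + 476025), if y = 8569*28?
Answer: 11*√5917 ≈ 846.14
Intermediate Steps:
y = 239932
√(y + 476025) = √(239932 + 476025) = √715957 = 11*√5917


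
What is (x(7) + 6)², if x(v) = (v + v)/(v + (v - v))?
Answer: 64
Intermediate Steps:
x(v) = 2 (x(v) = (2*v)/(v + 0) = (2*v)/v = 2)
(x(7) + 6)² = (2 + 6)² = 8² = 64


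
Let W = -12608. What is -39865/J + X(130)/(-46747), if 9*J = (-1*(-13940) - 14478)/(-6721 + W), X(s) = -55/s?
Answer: -2107224299522728/163474259 ≈ -1.2890e+7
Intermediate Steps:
J = 538/173961 (J = ((-1*(-13940) - 14478)/(-6721 - 12608))/9 = ((13940 - 14478)/(-19329))/9 = (-538*(-1/19329))/9 = (⅑)*(538/19329) = 538/173961 ≈ 0.0030926)
-39865/J + X(130)/(-46747) = -39865/538/173961 - 55/130/(-46747) = -39865*173961/538 - 55*1/130*(-1/46747) = -6934955265/538 - 11/26*(-1/46747) = -6934955265/538 + 11/1215422 = -2107224299522728/163474259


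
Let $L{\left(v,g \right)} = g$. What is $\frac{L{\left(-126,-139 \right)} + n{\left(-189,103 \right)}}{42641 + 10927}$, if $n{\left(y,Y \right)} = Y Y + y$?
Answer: $\frac{3427}{17856} \approx 0.19192$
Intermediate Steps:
$n{\left(y,Y \right)} = y + Y^{2}$ ($n{\left(y,Y \right)} = Y^{2} + y = y + Y^{2}$)
$\frac{L{\left(-126,-139 \right)} + n{\left(-189,103 \right)}}{42641 + 10927} = \frac{-139 - \left(189 - 103^{2}\right)}{42641 + 10927} = \frac{-139 + \left(-189 + 10609\right)}{53568} = \left(-139 + 10420\right) \frac{1}{53568} = 10281 \cdot \frac{1}{53568} = \frac{3427}{17856}$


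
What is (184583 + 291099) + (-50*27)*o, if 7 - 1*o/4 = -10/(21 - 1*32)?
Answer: 4870702/11 ≈ 4.4279e+5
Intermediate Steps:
o = 268/11 (o = 28 - (-40)/(21 - 1*32) = 28 - (-40)/(21 - 32) = 28 - (-40)/(-11) = 28 - (-40)*(-1)/11 = 28 - 4*10/11 = 28 - 40/11 = 268/11 ≈ 24.364)
(184583 + 291099) + (-50*27)*o = (184583 + 291099) - 50*27*(268/11) = 475682 - 1350*268/11 = 475682 - 361800/11 = 4870702/11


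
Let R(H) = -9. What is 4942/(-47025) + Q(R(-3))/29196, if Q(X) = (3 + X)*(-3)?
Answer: -7968899/76274550 ≈ -0.10448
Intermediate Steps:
Q(X) = -9 - 3*X
4942/(-47025) + Q(R(-3))/29196 = 4942/(-47025) + (-9 - 3*(-9))/29196 = 4942*(-1/47025) + (-9 + 27)*(1/29196) = -4942/47025 + 18*(1/29196) = -4942/47025 + 1/1622 = -7968899/76274550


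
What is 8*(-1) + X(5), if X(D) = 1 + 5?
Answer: -2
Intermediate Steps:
X(D) = 6
8*(-1) + X(5) = 8*(-1) + 6 = -8 + 6 = -2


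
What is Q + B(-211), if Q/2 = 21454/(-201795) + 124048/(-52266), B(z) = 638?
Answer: 370927221334/585945415 ≈ 633.04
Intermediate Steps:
Q = -2905953436/585945415 (Q = 2*(21454/(-201795) + 124048/(-52266)) = 2*(21454*(-1/201795) + 124048*(-1/52266)) = 2*(-21454/201795 - 62024/26133) = 2*(-1452976718/585945415) = -2905953436/585945415 ≈ -4.9594)
Q + B(-211) = -2905953436/585945415 + 638 = 370927221334/585945415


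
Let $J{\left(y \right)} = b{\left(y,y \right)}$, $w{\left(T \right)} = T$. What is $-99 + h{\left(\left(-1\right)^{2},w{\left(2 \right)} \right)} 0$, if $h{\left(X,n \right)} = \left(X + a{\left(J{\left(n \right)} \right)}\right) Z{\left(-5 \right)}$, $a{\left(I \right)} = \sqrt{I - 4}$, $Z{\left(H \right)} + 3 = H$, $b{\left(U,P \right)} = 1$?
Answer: $-99$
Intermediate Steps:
$Z{\left(H \right)} = -3 + H$
$J{\left(y \right)} = 1$
$a{\left(I \right)} = \sqrt{-4 + I}$
$h{\left(X,n \right)} = - 8 X - 8 i \sqrt{3}$ ($h{\left(X,n \right)} = \left(X + \sqrt{-4 + 1}\right) \left(-3 - 5\right) = \left(X + \sqrt{-3}\right) \left(-8\right) = \left(X + i \sqrt{3}\right) \left(-8\right) = - 8 X - 8 i \sqrt{3}$)
$-99 + h{\left(\left(-1\right)^{2},w{\left(2 \right)} \right)} 0 = -99 + \left(- 8 \left(-1\right)^{2} - 8 i \sqrt{3}\right) 0 = -99 + \left(\left(-8\right) 1 - 8 i \sqrt{3}\right) 0 = -99 + \left(-8 - 8 i \sqrt{3}\right) 0 = -99 + 0 = -99$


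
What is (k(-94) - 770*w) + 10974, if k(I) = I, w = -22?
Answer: 27820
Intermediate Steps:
(k(-94) - 770*w) + 10974 = (-94 - 770*(-22)) + 10974 = (-94 + 16940) + 10974 = 16846 + 10974 = 27820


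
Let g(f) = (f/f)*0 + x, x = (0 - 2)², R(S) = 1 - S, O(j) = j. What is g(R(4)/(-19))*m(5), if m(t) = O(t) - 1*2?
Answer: 12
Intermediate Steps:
m(t) = -2 + t (m(t) = t - 1*2 = t - 2 = -2 + t)
x = 4 (x = (-2)² = 4)
g(f) = 4 (g(f) = (f/f)*0 + 4 = 1*0 + 4 = 0 + 4 = 4)
g(R(4)/(-19))*m(5) = 4*(-2 + 5) = 4*3 = 12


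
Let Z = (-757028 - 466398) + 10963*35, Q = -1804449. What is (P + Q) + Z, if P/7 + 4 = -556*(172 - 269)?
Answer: -2266674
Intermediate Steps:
P = 377496 (P = -28 + 7*(-556*(172 - 269)) = -28 + 7*(-556*(-97)) = -28 + 7*53932 = -28 + 377524 = 377496)
Z = -839721 (Z = -1223426 + 383705 = -839721)
(P + Q) + Z = (377496 - 1804449) - 839721 = -1426953 - 839721 = -2266674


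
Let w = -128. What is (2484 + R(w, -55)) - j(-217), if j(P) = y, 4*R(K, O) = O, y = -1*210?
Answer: 10721/4 ≈ 2680.3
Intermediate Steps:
y = -210
R(K, O) = O/4
j(P) = -210
(2484 + R(w, -55)) - j(-217) = (2484 + (¼)*(-55)) - 1*(-210) = (2484 - 55/4) + 210 = 9881/4 + 210 = 10721/4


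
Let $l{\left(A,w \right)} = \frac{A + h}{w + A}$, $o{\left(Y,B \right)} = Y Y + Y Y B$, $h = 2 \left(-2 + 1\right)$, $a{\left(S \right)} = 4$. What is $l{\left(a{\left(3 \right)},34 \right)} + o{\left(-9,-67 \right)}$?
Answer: $- \frac{101573}{19} \approx -5345.9$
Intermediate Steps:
$h = -2$ ($h = 2 \left(-1\right) = -2$)
$o{\left(Y,B \right)} = Y^{2} + B Y^{2}$ ($o{\left(Y,B \right)} = Y^{2} + Y^{2} B = Y^{2} + B Y^{2}$)
$l{\left(A,w \right)} = \frac{-2 + A}{A + w}$ ($l{\left(A,w \right)} = \frac{A - 2}{w + A} = \frac{-2 + A}{A + w}$)
$l{\left(a{\left(3 \right)},34 \right)} + o{\left(-9,-67 \right)} = \frac{-2 + 4}{4 + 34} + \left(-9\right)^{2} \left(1 - 67\right) = \frac{1}{38} \cdot 2 + 81 \left(-66\right) = \frac{1}{38} \cdot 2 - 5346 = \frac{1}{19} - 5346 = - \frac{101573}{19}$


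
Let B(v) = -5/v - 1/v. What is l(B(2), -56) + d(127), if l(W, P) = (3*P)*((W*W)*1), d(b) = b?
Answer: -1385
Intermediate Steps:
B(v) = -6/v
l(W, P) = 3*P*W**2 (l(W, P) = (3*P)*(W**2*1) = (3*P)*W**2 = 3*P*W**2)
l(B(2), -56) + d(127) = 3*(-56)*(-6/2)**2 + 127 = 3*(-56)*(-6*1/2)**2 + 127 = 3*(-56)*(-3)**2 + 127 = 3*(-56)*9 + 127 = -1512 + 127 = -1385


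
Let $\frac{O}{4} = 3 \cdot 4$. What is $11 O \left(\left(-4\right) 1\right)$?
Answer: $-2112$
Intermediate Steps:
$O = 48$ ($O = 4 \cdot 3 \cdot 4 = 4 \cdot 12 = 48$)
$11 O \left(\left(-4\right) 1\right) = 11 \cdot 48 \left(\left(-4\right) 1\right) = 528 \left(-4\right) = -2112$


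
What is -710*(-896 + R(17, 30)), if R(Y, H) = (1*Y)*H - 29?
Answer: 294650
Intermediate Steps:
R(Y, H) = -29 + H*Y (R(Y, H) = Y*H - 29 = H*Y - 29 = -29 + H*Y)
-710*(-896 + R(17, 30)) = -710*(-896 + (-29 + 30*17)) = -710*(-896 + (-29 + 510)) = -710*(-896 + 481) = -710*(-415) = 294650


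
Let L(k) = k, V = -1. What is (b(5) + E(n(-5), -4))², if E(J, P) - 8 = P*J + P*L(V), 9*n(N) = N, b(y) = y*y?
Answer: 124609/81 ≈ 1538.4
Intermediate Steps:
b(y) = y²
n(N) = N/9
E(J, P) = 8 - P + J*P (E(J, P) = 8 + (P*J + P*(-1)) = 8 + (J*P - P) = 8 + (-P + J*P) = 8 - P + J*P)
(b(5) + E(n(-5), -4))² = (5² + (8 - 1*(-4) + ((⅑)*(-5))*(-4)))² = (25 + (8 + 4 - 5/9*(-4)))² = (25 + (8 + 4 + 20/9))² = (25 + 128/9)² = (353/9)² = 124609/81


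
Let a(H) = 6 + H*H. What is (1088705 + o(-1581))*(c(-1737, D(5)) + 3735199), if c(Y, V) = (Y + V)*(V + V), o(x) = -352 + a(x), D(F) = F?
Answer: 13339452421680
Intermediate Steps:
a(H) = 6 + H**2
o(x) = -346 + x**2 (o(x) = -352 + (6 + x**2) = -346 + x**2)
c(Y, V) = 2*V*(V + Y) (c(Y, V) = (V + Y)*(2*V) = 2*V*(V + Y))
(1088705 + o(-1581))*(c(-1737, D(5)) + 3735199) = (1088705 + (-346 + (-1581)**2))*(2*5*(5 - 1737) + 3735199) = (1088705 + (-346 + 2499561))*(2*5*(-1732) + 3735199) = (1088705 + 2499215)*(-17320 + 3735199) = 3587920*3717879 = 13339452421680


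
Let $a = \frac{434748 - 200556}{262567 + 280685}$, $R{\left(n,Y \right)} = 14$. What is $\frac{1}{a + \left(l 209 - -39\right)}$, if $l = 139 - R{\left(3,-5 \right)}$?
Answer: $\frac{2663}{69675880} \approx 3.822 \cdot 10^{-5}$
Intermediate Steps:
$l = 125$ ($l = 139 - 14 = 125$)
$a = \frac{1148}{2663}$ ($a = \frac{234192}{543252} = 234192 \cdot \frac{1}{543252} = \frac{1148}{2663} \approx 0.43109$)
$\frac{1}{a + \left(l 209 - -39\right)} = \frac{1}{\frac{1148}{2663} + \left(125 \cdot 209 - -39\right)} = \frac{1}{\frac{1148}{2663} + \left(26125 + \left(-173 + 212\right)\right)} = \frac{1}{\frac{1148}{2663} + \left(26125 + 39\right)} = \frac{1}{\frac{1148}{2663} + 26164} = \frac{1}{\frac{69675880}{2663}} = \frac{2663}{69675880}$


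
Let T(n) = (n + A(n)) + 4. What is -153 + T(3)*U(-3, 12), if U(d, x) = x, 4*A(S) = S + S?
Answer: -51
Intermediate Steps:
A(S) = S/2 (A(S) = (S + S)/4 = (2*S)/4 = S/2)
T(n) = 4 + 3*n/2 (T(n) = (n + n/2) + 4 = 3*n/2 + 4 = 4 + 3*n/2)
-153 + T(3)*U(-3, 12) = -153 + (4 + (3/2)*3)*12 = -153 + (4 + 9/2)*12 = -153 + (17/2)*12 = -153 + 102 = -51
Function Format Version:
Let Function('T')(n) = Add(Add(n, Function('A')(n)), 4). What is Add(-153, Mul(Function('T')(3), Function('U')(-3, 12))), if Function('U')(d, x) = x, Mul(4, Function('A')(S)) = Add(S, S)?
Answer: -51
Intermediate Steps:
Function('A')(S) = Mul(Rational(1, 2), S) (Function('A')(S) = Mul(Rational(1, 4), Add(S, S)) = Mul(Rational(1, 4), Mul(2, S)) = Mul(Rational(1, 2), S))
Function('T')(n) = Add(4, Mul(Rational(3, 2), n)) (Function('T')(n) = Add(Add(n, Mul(Rational(1, 2), n)), 4) = Add(Mul(Rational(3, 2), n), 4) = Add(4, Mul(Rational(3, 2), n)))
Add(-153, Mul(Function('T')(3), Function('U')(-3, 12))) = Add(-153, Mul(Add(4, Mul(Rational(3, 2), 3)), 12)) = Add(-153, Mul(Add(4, Rational(9, 2)), 12)) = Add(-153, Mul(Rational(17, 2), 12)) = Add(-153, 102) = -51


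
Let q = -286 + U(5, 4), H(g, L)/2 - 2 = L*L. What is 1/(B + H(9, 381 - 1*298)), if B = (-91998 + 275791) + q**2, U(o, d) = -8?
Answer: 1/284011 ≈ 3.5210e-6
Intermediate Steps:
H(g, L) = 4 + 2*L**2 (H(g, L) = 4 + 2*(L*L) = 4 + 2*L**2)
q = -294 (q = -286 - 8 = -294)
B = 270229 (B = (-91998 + 275791) + (-294)**2 = 183793 + 86436 = 270229)
1/(B + H(9, 381 - 1*298)) = 1/(270229 + (4 + 2*(381 - 1*298)**2)) = 1/(270229 + (4 + 2*(381 - 298)**2)) = 1/(270229 + (4 + 2*83**2)) = 1/(270229 + (4 + 2*6889)) = 1/(270229 + (4 + 13778)) = 1/(270229 + 13782) = 1/284011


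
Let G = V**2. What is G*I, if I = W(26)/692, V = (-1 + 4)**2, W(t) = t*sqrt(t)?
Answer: 1053*sqrt(26)/346 ≈ 15.518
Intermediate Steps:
W(t) = t**(3/2)
V = 9 (V = 3**2 = 9)
I = 13*sqrt(26)/346 (I = 26**(3/2)/692 = (26*sqrt(26))*(1/692) = 13*sqrt(26)/346 ≈ 0.19158)
G = 81 (G = 9**2 = 81)
G*I = 81*(13*sqrt(26)/346) = 1053*sqrt(26)/346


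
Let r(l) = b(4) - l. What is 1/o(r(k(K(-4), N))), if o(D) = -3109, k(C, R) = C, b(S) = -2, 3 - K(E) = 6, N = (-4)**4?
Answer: -1/3109 ≈ -0.00032165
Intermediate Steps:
N = 256
K(E) = -3 (K(E) = 3 - 1*6 = 3 - 6 = -3)
r(l) = -2 - l
1/o(r(k(K(-4), N))) = 1/(-3109) = -1/3109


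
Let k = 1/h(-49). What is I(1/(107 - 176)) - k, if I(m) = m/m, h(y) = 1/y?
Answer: 50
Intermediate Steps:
I(m) = 1
k = -49 (k = 1/(1/(-49)) = 1/(-1/49) = -49)
I(1/(107 - 176)) - k = 1 - 1*(-49) = 1 + 49 = 50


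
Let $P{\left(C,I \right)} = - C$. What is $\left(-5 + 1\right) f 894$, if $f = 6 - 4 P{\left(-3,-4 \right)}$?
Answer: $21456$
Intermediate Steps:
$f = -6$ ($f = 6 - 4 \left(\left(-1\right) \left(-3\right)\right) = 6 - 12 = -6$)
$\left(-5 + 1\right) f 894 = \left(-5 + 1\right) \left(-6\right) 894 = \left(-4\right) \left(-6\right) 894 = 24 \cdot 894 = 21456$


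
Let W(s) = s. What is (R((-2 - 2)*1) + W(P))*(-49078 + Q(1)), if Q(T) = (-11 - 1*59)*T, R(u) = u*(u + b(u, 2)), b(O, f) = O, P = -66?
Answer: 1671032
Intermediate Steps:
R(u) = 2*u**2 (R(u) = u*(u + u) = u*(2*u) = 2*u**2)
Q(T) = -70*T (Q(T) = (-11 - 59)*T = -70*T)
(R((-2 - 2)*1) + W(P))*(-49078 + Q(1)) = (2*((-2 - 2)*1)**2 - 66)*(-49078 - 70*1) = (2*(-4*1)**2 - 66)*(-49078 - 70) = (2*(-4)**2 - 66)*(-49148) = (2*16 - 66)*(-49148) = (32 - 66)*(-49148) = -34*(-49148) = 1671032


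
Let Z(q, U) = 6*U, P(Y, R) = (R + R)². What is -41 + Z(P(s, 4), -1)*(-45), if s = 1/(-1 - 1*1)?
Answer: 229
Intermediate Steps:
s = -½ (s = 1/(-1 - 1) = 1/(-2) = -½ ≈ -0.50000)
P(Y, R) = 4*R² (P(Y, R) = (2*R)² = 4*R²)
-41 + Z(P(s, 4), -1)*(-45) = -41 + (6*(-1))*(-45) = -41 - 6*(-45) = -41 + 270 = 229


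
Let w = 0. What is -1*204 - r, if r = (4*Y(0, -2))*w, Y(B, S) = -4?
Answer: -204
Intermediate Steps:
r = 0 (r = (4*(-4))*0 = -16*0 = 0)
-1*204 - r = -1*204 - 1*0 = -204 + 0 = -204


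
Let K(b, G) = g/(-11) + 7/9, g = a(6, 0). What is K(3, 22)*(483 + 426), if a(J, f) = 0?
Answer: 707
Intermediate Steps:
g = 0
K(b, G) = 7/9 (K(b, G) = 0/(-11) + 7/9 = 0*(-1/11) + 7*(⅑) = 0 + 7/9 = 7/9)
K(3, 22)*(483 + 426) = 7*(483 + 426)/9 = (7/9)*909 = 707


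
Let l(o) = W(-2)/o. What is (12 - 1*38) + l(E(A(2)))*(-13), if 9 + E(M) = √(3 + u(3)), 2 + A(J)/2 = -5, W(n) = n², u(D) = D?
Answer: -494/25 + 52*√6/75 ≈ -18.062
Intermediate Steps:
A(J) = -14 (A(J) = -4 + 2*(-5) = -4 - 10 = -14)
E(M) = -9 + √6 (E(M) = -9 + √(3 + 3) = -9 + √6)
l(o) = 4/o (l(o) = (-2)²/o = 4/o)
(12 - 1*38) + l(E(A(2)))*(-13) = (12 - 1*38) + (4/(-9 + √6))*(-13) = (12 - 38) - 52/(-9 + √6) = -26 - 52/(-9 + √6)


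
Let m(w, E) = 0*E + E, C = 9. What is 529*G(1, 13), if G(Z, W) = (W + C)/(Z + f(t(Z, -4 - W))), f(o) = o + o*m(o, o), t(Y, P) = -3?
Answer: 11638/7 ≈ 1662.6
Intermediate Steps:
m(w, E) = E (m(w, E) = 0 + E = E)
f(o) = o + o² (f(o) = o + o*o = o + o²)
G(Z, W) = (9 + W)/(6 + Z) (G(Z, W) = (W + 9)/(Z - 3*(1 - 3)) = (9 + W)/(Z - 3*(-2)) = (9 + W)/(Z + 6) = (9 + W)/(6 + Z))
529*G(1, 13) = 529*((9 + 13)/(6 + 1)) = 529*(22/7) = 11638/7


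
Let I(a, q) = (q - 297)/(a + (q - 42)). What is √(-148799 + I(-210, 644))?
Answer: I*√116657722/28 ≈ 385.74*I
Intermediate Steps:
I(a, q) = (-297 + q)/(-42 + a + q) (I(a, q) = (-297 + q)/(a + (-42 + q)) = (-297 + q)/(-42 + a + q))
√(-148799 + I(-210, 644)) = √(-148799 + (-297 + 644)/(-42 - 210 + 644)) = √(-148799 + 347/392) = √(-58328861/392) = I*√116657722/28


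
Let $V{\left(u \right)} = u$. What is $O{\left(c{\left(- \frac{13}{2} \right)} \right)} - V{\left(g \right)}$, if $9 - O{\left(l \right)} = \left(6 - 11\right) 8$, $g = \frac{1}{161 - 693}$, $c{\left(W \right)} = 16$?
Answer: $\frac{26069}{532} \approx 49.002$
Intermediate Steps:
$g = - \frac{1}{532}$ ($g = \frac{1}{-532} = - \frac{1}{532} \approx -0.0018797$)
$O{\left(l \right)} = 49$ ($O{\left(l \right)} = 9 - \left(6 - 11\right) 8 = 9 - \left(-5\right) 8 = 9 - -40 = 9 + 40 = 49$)
$O{\left(c{\left(- \frac{13}{2} \right)} \right)} - V{\left(g \right)} = 49 - - \frac{1}{532} = 49 + \frac{1}{532} = \frac{26069}{532}$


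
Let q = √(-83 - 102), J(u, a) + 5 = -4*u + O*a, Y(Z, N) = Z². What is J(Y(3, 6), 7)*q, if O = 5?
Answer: -6*I*√185 ≈ -81.609*I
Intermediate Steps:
J(u, a) = -5 - 4*u + 5*a (J(u, a) = -5 + (-4*u + 5*a) = -5 - 4*u + 5*a)
q = I*√185 (q = √(-185) = I*√185 ≈ 13.601*I)
J(Y(3, 6), 7)*q = (-5 - 4*3² + 5*7)*(I*√185) = (-5 - 4*9 + 35)*(I*√185) = (-5 - 36 + 35)*(I*√185) = -6*I*√185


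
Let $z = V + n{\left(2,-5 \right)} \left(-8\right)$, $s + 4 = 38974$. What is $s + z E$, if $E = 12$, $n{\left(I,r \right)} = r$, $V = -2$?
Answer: $39426$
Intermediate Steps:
$s = 38970$ ($s = -4 + 38974 = 38970$)
$z = 38$ ($z = -2 - -40 = -2 + 40 = 38$)
$s + z E = 38970 + 38 \cdot 12 = 38970 + 456 = 39426$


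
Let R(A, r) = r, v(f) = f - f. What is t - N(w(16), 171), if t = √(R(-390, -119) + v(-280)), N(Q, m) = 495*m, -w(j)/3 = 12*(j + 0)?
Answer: -84645 + I*√119 ≈ -84645.0 + 10.909*I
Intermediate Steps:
v(f) = 0
w(j) = -36*j (w(j) = -36*(j + 0) = -36*j)
t = I*√119 (t = √(-119 + 0) = √(-119) = I*√119 ≈ 10.909*I)
t - N(w(16), 171) = I*√119 - 495*171 = I*√119 - 1*84645 = I*√119 - 84645 = -84645 + I*√119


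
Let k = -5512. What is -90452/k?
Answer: 22613/1378 ≈ 16.410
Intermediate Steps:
-90452/k = -90452/(-5512) = -90452*(-1/5512) = 22613/1378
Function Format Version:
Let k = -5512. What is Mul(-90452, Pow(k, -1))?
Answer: Rational(22613, 1378) ≈ 16.410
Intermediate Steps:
Mul(-90452, Pow(k, -1)) = Mul(-90452, Pow(-5512, -1)) = Mul(-90452, Rational(-1, 5512)) = Rational(22613, 1378)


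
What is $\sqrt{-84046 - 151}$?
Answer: $i \sqrt{84197} \approx 290.17 i$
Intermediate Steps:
$\sqrt{-84046 - 151} = \sqrt{-84197} = i \sqrt{84197}$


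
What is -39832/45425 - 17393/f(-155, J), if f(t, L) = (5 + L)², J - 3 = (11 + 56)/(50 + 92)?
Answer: -15988758360988/65739468825 ≈ -243.21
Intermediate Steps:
J = 493/142 (J = 3 + (11 + 56)/(50 + 92) = 3 + 67/142 = 493/142 ≈ 3.4718)
-39832/45425 - 17393/f(-155, J) = -39832/45425 - 17393/(5 + 493/142)² = -39832*1/45425 - 17393/((1203/142)²) = -39832/45425 - 17393/1447209/20164 = -39832/45425 - 17393*20164/1447209 = -39832/45425 - 350712452/1447209 = -15988758360988/65739468825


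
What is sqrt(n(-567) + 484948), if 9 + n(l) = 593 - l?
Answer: 3*sqrt(54011) ≈ 697.21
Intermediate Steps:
n(l) = 584 - l (n(l) = -9 + (593 - l) = 584 - l)
sqrt(n(-567) + 484948) = sqrt((584 - 1*(-567)) + 484948) = sqrt((584 + 567) + 484948) = sqrt(1151 + 484948) = sqrt(486099) = 3*sqrt(54011)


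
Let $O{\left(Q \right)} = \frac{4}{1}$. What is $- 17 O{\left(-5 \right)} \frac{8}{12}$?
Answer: $- \frac{136}{3} \approx -45.333$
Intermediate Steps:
$O{\left(Q \right)} = 4$ ($O{\left(Q \right)} = 4 \cdot 1 = 4$)
$- 17 O{\left(-5 \right)} \frac{8}{12} = \left(-17\right) 4 \cdot \frac{8}{12} = - 68 \cdot 8 \cdot \frac{1}{12} = \left(-68\right) \frac{2}{3} = - \frac{136}{3}$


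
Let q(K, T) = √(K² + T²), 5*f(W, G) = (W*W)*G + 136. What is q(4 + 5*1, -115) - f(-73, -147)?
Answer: 783227/5 + √13306 ≈ 1.5676e+5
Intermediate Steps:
f(W, G) = 136/5 + G*W²/5 (f(W, G) = ((W*W)*G + 136)/5 = (W²*G + 136)/5 = (G*W² + 136)/5 = (136 + G*W²)/5 = 136/5 + G*W²/5)
q(4 + 5*1, -115) - f(-73, -147) = √((4 + 5*1)² + (-115)²) - (136/5 + (⅕)*(-147)*(-73)²) = √((4 + 5)² + 13225) - (136/5 + (⅕)*(-147)*5329) = √(9² + 13225) - (136/5 - 783363/5) = √(81 + 13225) - 1*(-783227/5) = √13306 + 783227/5 = 783227/5 + √13306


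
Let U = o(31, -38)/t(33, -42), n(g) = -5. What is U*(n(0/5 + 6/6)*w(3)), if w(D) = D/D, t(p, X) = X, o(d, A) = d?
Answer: 155/42 ≈ 3.6905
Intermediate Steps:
w(D) = 1
U = -31/42 (U = 31/(-42) = 31*(-1/42) = -31/42 ≈ -0.73810)
U*(n(0/5 + 6/6)*w(3)) = -(-155)/42 = -31/42*(-5) = 155/42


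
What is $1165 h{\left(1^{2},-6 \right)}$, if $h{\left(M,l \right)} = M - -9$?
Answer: $11650$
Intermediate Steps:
$h{\left(M,l \right)} = 9 + M$ ($h{\left(M,l \right)} = M + 9 = 9 + M$)
$1165 h{\left(1^{2},-6 \right)} = 1165 \left(9 + 1^{2}\right) = 1165 \left(9 + 1\right) = 1165 \cdot 10 = 11650$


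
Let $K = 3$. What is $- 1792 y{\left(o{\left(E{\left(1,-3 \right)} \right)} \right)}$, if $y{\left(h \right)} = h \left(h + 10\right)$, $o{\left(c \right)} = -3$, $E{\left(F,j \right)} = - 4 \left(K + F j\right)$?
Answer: $37632$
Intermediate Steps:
$E{\left(F,j \right)} = -12 - 4 F j$ ($E{\left(F,j \right)} = - 4 \left(3 + F j\right) = -12 - 4 F j$)
$y{\left(h \right)} = h \left(10 + h\right)$
$- 1792 y{\left(o{\left(E{\left(1,-3 \right)} \right)} \right)} = - 1792 \left(- 3 \left(10 - 3\right)\right) = - 1792 \left(\left(-3\right) 7\right) = \left(-1792\right) \left(-21\right) = 37632$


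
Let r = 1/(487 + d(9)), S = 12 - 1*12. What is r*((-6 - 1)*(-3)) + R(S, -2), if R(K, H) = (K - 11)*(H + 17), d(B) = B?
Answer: -81819/496 ≈ -164.96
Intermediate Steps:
S = 0 (S = 12 - 12 = 0)
R(K, H) = (-11 + K)*(17 + H)
r = 1/496 (r = 1/(487 + 9) = 1/496 ≈ 0.0020161)
r*((-6 - 1)*(-3)) + R(S, -2) = ((-6 - 1)*(-3))/496 + (-187 - 11*(-2) + 17*0 - 2*0) = (-7*(-3))/496 + (-187 + 22 + 0 + 0) = (1/496)*21 - 165 = 21/496 - 165 = -81819/496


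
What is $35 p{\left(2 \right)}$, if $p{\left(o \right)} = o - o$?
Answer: $0$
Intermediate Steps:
$p{\left(o \right)} = 0$
$35 p{\left(2 \right)} = 35 \cdot 0 = 0$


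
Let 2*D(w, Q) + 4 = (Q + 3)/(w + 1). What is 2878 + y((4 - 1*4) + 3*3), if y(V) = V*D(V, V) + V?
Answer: 14372/5 ≈ 2874.4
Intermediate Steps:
D(w, Q) = -2 + (3 + Q)/(2*(1 + w)) (D(w, Q) = -2 + ((Q + 3)/(w + 1))/2 = -2 + ((3 + Q)/(1 + w))/2 = -2 + (3 + Q)/(2*(1 + w)))
y(V) = V + V*(-1 - 3*V)/(2*(1 + V)) (y(V) = V*((-1 + V - 4*V)/(2*(1 + V))) + V = V*((-1 - 3*V)/(2*(1 + V))) + V = V*(-1 - 3*V)/(2*(1 + V)) + V = V + V*(-1 - 3*V)/(2*(1 + V)))
2878 + y((4 - 1*4) + 3*3) = 2878 + ((4 - 1*4) + 3*3)*(1 - ((4 - 1*4) + 3*3))/(2*(1 + ((4 - 1*4) + 3*3))) = 2878 + ((4 - 4) + 9)*(1 - ((4 - 4) + 9))/(2*(1 + ((4 - 4) + 9))) = 2878 + (0 + 9)*(1 - (0 + 9))/(2*(1 + (0 + 9))) = 2878 + (1/2)*9*(1 - 1*9)/(1 + 9) = 2878 + (1/2)*9*(1 - 9)/10 = 2878 + (1/2)*9*(1/10)*(-8) = 2878 - 18/5 = 14372/5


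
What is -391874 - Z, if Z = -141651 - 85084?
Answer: -165139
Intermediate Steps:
Z = -226735
-391874 - Z = -391874 - 1*(-226735) = -391874 + 226735 = -165139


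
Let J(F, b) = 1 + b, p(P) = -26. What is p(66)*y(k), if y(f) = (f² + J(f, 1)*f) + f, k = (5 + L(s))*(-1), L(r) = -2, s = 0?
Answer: 0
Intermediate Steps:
k = -3 (k = (5 - 2)*(-1) = 3*(-1) = -3)
y(f) = f² + 3*f (y(f) = (f² + (1 + 1)*f) + f = (f² + 2*f) + f = f² + 3*f)
p(66)*y(k) = -(-78)*(3 - 3) = -(-78)*0 = -26*0 = 0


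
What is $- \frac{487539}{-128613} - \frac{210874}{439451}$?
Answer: $\frac{62376121109}{18839703821} \approx 3.3109$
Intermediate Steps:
$- \frac{487539}{-128613} - \frac{210874}{439451} = \left(-487539\right) \left(- \frac{1}{128613}\right) - \frac{210874}{439451} = \frac{162513}{42871} - \frac{210874}{439451} = \frac{62376121109}{18839703821}$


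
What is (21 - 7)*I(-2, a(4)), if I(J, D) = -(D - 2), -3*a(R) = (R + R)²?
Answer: 980/3 ≈ 326.67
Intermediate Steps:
a(R) = -4*R²/3 (a(R) = -(R + R)²/3 = -4*R²/3)
I(J, D) = 2 - D (I(J, D) = -(-2 + D) = 2 - D)
(21 - 7)*I(-2, a(4)) = (21 - 7)*(2 - (-4)*4²/3) = 14*(2 - (-4)*16/3) = 14*(2 - 1*(-64/3)) = 14*(2 + 64/3) = 14*(70/3) = 980/3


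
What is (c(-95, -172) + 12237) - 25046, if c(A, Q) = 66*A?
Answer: -19079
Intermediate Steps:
(c(-95, -172) + 12237) - 25046 = (66*(-95) + 12237) - 25046 = (-6270 + 12237) - 25046 = 5967 - 25046 = -19079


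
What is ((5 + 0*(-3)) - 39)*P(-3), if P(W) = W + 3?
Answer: 0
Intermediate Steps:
P(W) = 3 + W
((5 + 0*(-3)) - 39)*P(-3) = ((5 + 0*(-3)) - 39)*(3 - 3) = ((5 + 0) - 39)*0 = (5 - 39)*0 = -34*0 = 0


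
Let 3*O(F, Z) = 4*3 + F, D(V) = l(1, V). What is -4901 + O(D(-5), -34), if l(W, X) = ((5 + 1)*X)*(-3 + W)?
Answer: -4877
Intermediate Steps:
l(W, X) = 6*X*(-3 + W) (l(W, X) = (6*X)*(-3 + W) = 6*X*(-3 + W))
D(V) = -12*V (D(V) = 6*V*(-3 + 1) = 6*V*(-2) = -12*V)
O(F, Z) = 4 + F/3 (O(F, Z) = (4*3 + F)/3 = (12 + F)/3 = 4 + F/3)
-4901 + O(D(-5), -34) = -4901 + (4 + (-12*(-5))/3) = -4901 + (4 + (⅓)*60) = -4901 + (4 + 20) = -4901 + 24 = -4877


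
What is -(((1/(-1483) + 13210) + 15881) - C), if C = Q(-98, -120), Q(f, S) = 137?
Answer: -42938781/1483 ≈ -28954.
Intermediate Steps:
C = 137
-(((1/(-1483) + 13210) + 15881) - C) = -(((1/(-1483) + 13210) + 15881) - 1*137) = -(((-1/1483 + 13210) + 15881) - 137) = -((19590429/1483 + 15881) - 137) = -(43141952/1483 - 137) = -1*42938781/1483 = -42938781/1483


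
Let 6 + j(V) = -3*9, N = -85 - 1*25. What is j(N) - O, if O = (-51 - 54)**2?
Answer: -11058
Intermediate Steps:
N = -110 (N = -85 - 25 = -110)
j(V) = -33 (j(V) = -6 - 3*9 = -6 - 27 = -33)
O = 11025 (O = (-105)**2 = 11025)
j(N) - O = -33 - 1*11025 = -33 - 11025 = -11058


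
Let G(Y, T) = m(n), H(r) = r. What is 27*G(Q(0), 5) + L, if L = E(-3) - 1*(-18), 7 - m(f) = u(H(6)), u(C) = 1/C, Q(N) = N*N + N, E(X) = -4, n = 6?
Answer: 397/2 ≈ 198.50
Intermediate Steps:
Q(N) = N + N² (Q(N) = N² + N = N + N²)
m(f) = 41/6 (m(f) = 7 - 1/6 = 7 - 1*⅙ = 7 - ⅙ = 41/6)
G(Y, T) = 41/6
L = 14 (L = -4 - 1*(-18) = -4 + 18 = 14)
27*G(Q(0), 5) + L = 27*(41/6) + 14 = 369/2 + 14 = 397/2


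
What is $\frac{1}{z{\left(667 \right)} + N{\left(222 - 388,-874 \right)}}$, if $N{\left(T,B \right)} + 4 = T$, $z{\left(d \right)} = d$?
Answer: $\frac{1}{497} \approx 0.0020121$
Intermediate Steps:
$N{\left(T,B \right)} = -4 + T$
$\frac{1}{z{\left(667 \right)} + N{\left(222 - 388,-874 \right)}} = \frac{1}{667 + \left(-4 + \left(222 - 388\right)\right)} = \frac{1}{667 - 170} = \frac{1}{497}$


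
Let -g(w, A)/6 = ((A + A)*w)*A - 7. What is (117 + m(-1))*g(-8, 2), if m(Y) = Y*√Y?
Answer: 49842 - 426*I ≈ 49842.0 - 426.0*I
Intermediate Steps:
g(w, A) = 42 - 12*w*A² (g(w, A) = -6*(((A + A)*w)*A - 7) = -6*(((2*A)*w)*A - 7) = -6*((2*A*w)*A - 7) = -6*(2*w*A² - 7) = -6*(-7 + 2*w*A²) = 42 - 12*w*A²)
m(Y) = Y^(3/2)
(117 + m(-1))*g(-8, 2) = (117 + (-1)^(3/2))*(42 - 12*(-8)*2²) = (117 - I)*(42 - 12*(-8)*4) = (117 - I)*(42 + 384) = (117 - I)*426 = 49842 - 426*I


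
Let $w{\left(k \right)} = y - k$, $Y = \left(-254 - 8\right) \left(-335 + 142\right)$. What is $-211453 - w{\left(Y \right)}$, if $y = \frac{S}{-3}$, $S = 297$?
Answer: $-160788$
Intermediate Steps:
$y = -99$ ($y = \frac{297}{-3} = 297 \left(- \frac{1}{3}\right) = -99$)
$Y = 50566$ ($Y = \left(-262\right) \left(-193\right) = 50566$)
$w{\left(k \right)} = -99 - k$
$-211453 - w{\left(Y \right)} = -211453 - \left(-99 - 50566\right) = -211453 - -50665 = -211453 + 50665 = -160788$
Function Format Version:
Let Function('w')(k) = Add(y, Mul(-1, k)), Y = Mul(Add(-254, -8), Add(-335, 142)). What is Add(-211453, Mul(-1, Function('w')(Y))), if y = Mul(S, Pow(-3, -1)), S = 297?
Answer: -160788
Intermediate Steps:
y = -99 (y = Mul(297, Pow(-3, -1)) = Mul(297, Rational(-1, 3)) = -99)
Y = 50566 (Y = Mul(-262, -193) = 50566)
Function('w')(k) = Add(-99, Mul(-1, k))
Add(-211453, Mul(-1, Function('w')(Y))) = Add(-211453, Mul(-1, Add(-99, Mul(-1, 50566)))) = Add(-211453, Mul(-1, Add(-99, -50566))) = Add(-211453, Mul(-1, -50665)) = Add(-211453, 50665) = -160788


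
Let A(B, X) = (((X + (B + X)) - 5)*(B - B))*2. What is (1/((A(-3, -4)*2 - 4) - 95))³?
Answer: -1/970299 ≈ -1.0306e-6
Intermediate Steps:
A(B, X) = 0 (A(B, X) = (((B + 2*X) - 5)*0)*2 = ((-5 + B + 2*X)*0)*2 = 0*2 = 0)
(1/((A(-3, -4)*2 - 4) - 95))³ = (1/((0*2 - 4) - 95))³ = (1/((0 - 4) - 95))³ = (1/(-4 - 95))³ = (1/(-99))³ = (-1/99)³ = -1/970299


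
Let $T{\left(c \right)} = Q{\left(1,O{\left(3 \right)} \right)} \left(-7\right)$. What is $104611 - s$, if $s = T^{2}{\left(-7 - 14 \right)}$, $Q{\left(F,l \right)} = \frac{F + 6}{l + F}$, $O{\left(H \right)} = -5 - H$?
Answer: $104562$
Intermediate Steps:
$Q{\left(F,l \right)} = \frac{6 + F}{F + l}$
$T{\left(c \right)} = 7$ ($T{\left(c \right)} = \frac{6 + 1}{1 - 8} \left(-7\right) = \frac{1}{1 - 8} \cdot 7 \left(-7\right) = \frac{1}{-7} \cdot 7 \left(-7\right) = \left(- \frac{1}{7}\right) 7 \left(-7\right) = \left(-1\right) \left(-7\right) = 7$)
$s = 49$ ($s = 7^{2} = 49$)
$104611 - s = 104611 - 49 = 104562$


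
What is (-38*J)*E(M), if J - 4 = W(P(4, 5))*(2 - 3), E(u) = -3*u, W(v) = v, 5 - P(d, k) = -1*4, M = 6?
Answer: -3420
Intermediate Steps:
P(d, k) = 9 (P(d, k) = 5 - (-1)*4 = 5 - 1*(-4) = 5 + 4 = 9)
J = -5 (J = 4 + 9*(2 - 3) = 4 + 9*(-1) = 4 - 9 = -5)
(-38*J)*E(M) = (-38*(-5))*(-3*6) = 190*(-18) = -3420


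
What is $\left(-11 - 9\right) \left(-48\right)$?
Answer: $960$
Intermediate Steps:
$\left(-11 - 9\right) \left(-48\right) = \left(-20\right) \left(-48\right) = 960$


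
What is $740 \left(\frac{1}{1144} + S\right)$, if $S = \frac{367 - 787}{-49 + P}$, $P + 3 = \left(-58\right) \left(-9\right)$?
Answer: $- \frac{8880185}{13442} \approx -660.63$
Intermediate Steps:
$P = 519$ ($P = -3 - -522 = -3 + 522 = 519$)
$S = - \frac{42}{47}$ ($S = \frac{367 - 787}{-49 + 519} = - \frac{420}{470} = \left(-420\right) \frac{1}{470} = - \frac{42}{47} \approx -0.89362$)
$740 \left(\frac{1}{1144} + S\right) = 740 \left(\frac{1}{1144} - \frac{42}{47}\right) = 740 \left(- \frac{48001}{53768}\right) = - \frac{8880185}{13442}$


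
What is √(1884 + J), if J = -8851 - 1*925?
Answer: 2*I*√1973 ≈ 88.837*I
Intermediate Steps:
J = -9776 (J = -8851 - 925 = -9776)
√(1884 + J) = √(1884 - 9776) = √(-7892) = 2*I*√1973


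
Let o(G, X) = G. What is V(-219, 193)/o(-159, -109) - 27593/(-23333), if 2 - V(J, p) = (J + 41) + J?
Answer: -1640860/1236649 ≈ -1.3269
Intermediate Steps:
V(J, p) = -39 - 2*J (V(J, p) = 2 - ((J + 41) + J) = 2 - ((41 + J) + J) = 2 - (41 + 2*J) = 2 + (-41 - 2*J) = -39 - 2*J)
V(-219, 193)/o(-159, -109) - 27593/(-23333) = (-39 - 2*(-219))/(-159) - 27593/(-23333) = (-39 + 438)*(-1/159) - 27593*(-1/23333) = 399*(-1/159) + 27593/23333 = -133/53 + 27593/23333 = -1640860/1236649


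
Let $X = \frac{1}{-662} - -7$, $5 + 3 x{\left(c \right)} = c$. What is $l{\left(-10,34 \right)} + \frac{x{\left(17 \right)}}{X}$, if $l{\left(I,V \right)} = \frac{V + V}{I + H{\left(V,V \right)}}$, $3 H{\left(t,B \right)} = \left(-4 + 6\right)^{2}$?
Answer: $- \frac{438142}{60229} \approx -7.2746$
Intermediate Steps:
$H{\left(t,B \right)} = \frac{4}{3}$ ($H{\left(t,B \right)} = \frac{\left(-4 + 6\right)^{2}}{3} = \frac{2^{2}}{3} = \frac{1}{3} \cdot 4 = \frac{4}{3}$)
$x{\left(c \right)} = - \frac{5}{3} + \frac{c}{3}$
$X = \frac{4633}{662}$ ($X = - \frac{1}{662} + 7 = \frac{4633}{662} \approx 6.9985$)
$l{\left(I,V \right)} = \frac{2 V}{\frac{4}{3} + I}$ ($l{\left(I,V \right)} = \frac{V + V}{I + \frac{4}{3}} = \frac{2 V}{\frac{4}{3} + I}$)
$l{\left(-10,34 \right)} + \frac{x{\left(17 \right)}}{X} = 6 \cdot 34 \frac{1}{4 + 3 \left(-10\right)} + \frac{- \frac{5}{3} + \frac{1}{3} \cdot 17}{\frac{4633}{662}} = 6 \cdot 34 \frac{1}{4 - 30} + \left(- \frac{5}{3} + \frac{17}{3}\right) \frac{662}{4633} = 6 \cdot 34 \frac{1}{-26} + 4 \cdot \frac{662}{4633} = 6 \cdot 34 \left(- \frac{1}{26}\right) + \frac{2648}{4633} = - \frac{102}{13} + \frac{2648}{4633} = - \frac{438142}{60229}$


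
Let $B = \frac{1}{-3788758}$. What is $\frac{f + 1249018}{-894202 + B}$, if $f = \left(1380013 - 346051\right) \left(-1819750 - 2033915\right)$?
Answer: $\frac{15096465082221713696}{3387914981117} \approx 4.456 \cdot 10^{6}$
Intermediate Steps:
$B = - \frac{1}{3788758} \approx -2.6394 \cdot 10^{-7}$
$f = -3984543170730$ ($f = 1033962 \left(-3853665\right) = -3984543170730$)
$\frac{f + 1249018}{-894202 + B} = \frac{-3984543170730 + 1249018}{-894202 - \frac{1}{3788758}} = - \frac{3984541921712}{- \frac{3387914981117}{3788758}} = \left(-3984541921712\right) \left(- \frac{3788758}{3387914981117}\right) = \frac{15096465082221713696}{3387914981117}$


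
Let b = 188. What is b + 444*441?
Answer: 195992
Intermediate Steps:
b + 444*441 = 188 + 444*441 = 188 + 195804 = 195992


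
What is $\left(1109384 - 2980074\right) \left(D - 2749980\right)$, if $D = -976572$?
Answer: $6971223560880$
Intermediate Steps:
$\left(1109384 - 2980074\right) \left(D - 2749980\right) = \left(1109384 - 2980074\right) \left(-976572 - 2749980\right) = \left(-1870690\right) \left(-3726552\right) = 6971223560880$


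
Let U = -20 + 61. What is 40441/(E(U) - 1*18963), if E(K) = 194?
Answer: -40441/18769 ≈ -2.1547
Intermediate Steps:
U = 41
40441/(E(U) - 1*18963) = 40441/(194 - 1*18963) = 40441/(194 - 18963) = 40441/(-18769) = 40441*(-1/18769) = -40441/18769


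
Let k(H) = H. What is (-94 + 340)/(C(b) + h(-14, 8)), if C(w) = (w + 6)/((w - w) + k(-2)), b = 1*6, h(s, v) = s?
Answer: -123/10 ≈ -12.300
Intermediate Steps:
b = 6
C(w) = -3 - w/2 (C(w) = (w + 6)/((w - w) - 2) = (6 + w)/(0 - 2) = (6 + w)/(-2) = (6 + w)*(-½) = -3 - w/2)
(-94 + 340)/(C(b) + h(-14, 8)) = (-94 + 340)/((-3 - ½*6) - 14) = 246/((-3 - 3) - 14) = 246/(-6 - 14) = 246/(-20) = 246*(-1/20) = -123/10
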